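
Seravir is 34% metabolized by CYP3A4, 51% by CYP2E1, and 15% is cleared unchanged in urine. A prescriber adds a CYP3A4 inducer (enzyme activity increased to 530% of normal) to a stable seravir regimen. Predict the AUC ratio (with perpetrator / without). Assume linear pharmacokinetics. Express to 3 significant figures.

0.406

The CYP3A4 pathway (34% of clearance) rises to 5.3× activity: 0.34 × 5.3 = 1.802.
CYP2E1 (51%) and the residual 15% are unaffected.
New clearance relative to baseline: 1.802 + 0.51 + 0.15 = 2.462.
AUC is inversely proportional to clearance, so the fold-change is 1 / 2.462 = 0.406.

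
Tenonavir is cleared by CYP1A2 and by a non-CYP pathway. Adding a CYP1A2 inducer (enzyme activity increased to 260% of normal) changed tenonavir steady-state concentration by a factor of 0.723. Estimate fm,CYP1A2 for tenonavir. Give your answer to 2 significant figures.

Call the CYP1A2 fraction fm. After the interaction, CL_new/CL_old = fm × 2.6 + (1 − fm).
Steady-state concentration ratio = 1 / (new CL fraction), so new CL fraction = 1 / 0.723 = 1.383.
fm × 2.6 + 1 − fm = 1.383  ⇒  fm × (2.6 − 1) = 0.3831  ⇒  fm = 0.24.

0.24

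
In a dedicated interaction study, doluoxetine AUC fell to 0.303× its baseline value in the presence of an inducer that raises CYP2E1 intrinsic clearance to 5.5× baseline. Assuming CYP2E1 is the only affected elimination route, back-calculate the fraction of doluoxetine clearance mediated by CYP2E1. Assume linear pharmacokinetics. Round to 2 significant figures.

Write x for the fraction cleared via CYP2E1. The observed AUC change means clearance rose to 1/0.303 = 3.3 of baseline.
Setting x·5.5 + (1 − x) = 3.3 and solving: x = (3.3 − 1)/(5.5 − 1) = 0.51.

0.51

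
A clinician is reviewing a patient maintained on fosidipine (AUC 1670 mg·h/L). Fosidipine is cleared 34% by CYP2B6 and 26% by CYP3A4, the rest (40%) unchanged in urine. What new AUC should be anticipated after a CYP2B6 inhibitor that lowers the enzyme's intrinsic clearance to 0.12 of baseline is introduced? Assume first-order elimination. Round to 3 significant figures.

2.38 × 10³ mg·h/L

The CYP2B6 pathway (34% of clearance) drops to 0.12× activity: 0.34 × 0.12 = 0.0408.
CYP3A4 (26%) and the residual 40% are unaffected.
CL_new/CL_old = 0.0408 + 0.26 + 0.4 = 0.7008.
AUC ∝ 1/CL, so new value = 1670 / 0.7008 = 2.38 × 10³ mg·h/L.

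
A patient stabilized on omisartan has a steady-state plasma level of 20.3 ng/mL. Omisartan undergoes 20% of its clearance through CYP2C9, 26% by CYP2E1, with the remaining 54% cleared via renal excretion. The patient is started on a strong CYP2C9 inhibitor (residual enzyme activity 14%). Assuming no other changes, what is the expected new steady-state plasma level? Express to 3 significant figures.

24.5 ng/mL

CYP2C9: 0.2 × 0.14 = 0.028
CYP2E1: 0.26 (unchanged)
Other: 0.54 (unchanged)
New clearance relative to baseline: 0.028 + 0.26 + 0.54 = 0.828.
Steady-state plasma level ∝ 1/CL, so new value = 20.3 / 0.828 = 24.5 ng/mL.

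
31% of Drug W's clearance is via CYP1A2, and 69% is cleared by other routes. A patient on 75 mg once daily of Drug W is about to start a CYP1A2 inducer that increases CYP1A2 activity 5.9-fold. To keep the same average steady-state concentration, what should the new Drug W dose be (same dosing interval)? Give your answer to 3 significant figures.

189 mg

The CYP1A2 pathway (31% of clearance) rises to 5.9× activity: 0.31 × 5.9 = 1.829.
Non-CYP routes (69%) are unchanged.
Relative clearance = 1.829 + 0.69 = 2.519.
Css,avg = (dose rate)/CL, so holding Css fixed requires dose ∝ CL: 75 × 2.519 = 189 mg.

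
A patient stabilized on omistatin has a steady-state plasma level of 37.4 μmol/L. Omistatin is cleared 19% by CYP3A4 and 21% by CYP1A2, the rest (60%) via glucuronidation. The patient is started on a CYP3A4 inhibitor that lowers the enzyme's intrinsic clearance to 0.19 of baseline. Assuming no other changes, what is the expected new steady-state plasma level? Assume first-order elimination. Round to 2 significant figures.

44 μmol/L

The CYP3A4 pathway (19% of clearance) falls to 0.19× activity: 0.19 × 0.19 = 0.0361.
CYP1A2 (21%) and the residual 60% are unaffected.
New clearance relative to baseline: 0.0361 + 0.21 + 0.6 = 0.8461.
With dosing unchanged, steady-state plasma level scales as 1/CL: 37.4 / 0.8461 = 44 μmol/L.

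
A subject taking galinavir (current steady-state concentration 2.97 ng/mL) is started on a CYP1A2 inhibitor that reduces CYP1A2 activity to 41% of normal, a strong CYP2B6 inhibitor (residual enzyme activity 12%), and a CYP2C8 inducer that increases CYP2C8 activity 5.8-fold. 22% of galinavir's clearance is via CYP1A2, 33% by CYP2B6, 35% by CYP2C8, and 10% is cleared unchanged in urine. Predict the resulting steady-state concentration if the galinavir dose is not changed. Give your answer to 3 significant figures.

1.31 ng/mL

The CYP1A2 pathway (22% of clearance) is reduced to 0.41× activity: 0.22 × 0.41 = 0.0902.
The CYP2B6 pathway (33% of clearance) drops to 0.12× activity: 0.33 × 0.12 = 0.0396.
The CYP2C8 pathway (35% of clearance) is boosted to 5.8× activity: 0.35 × 5.8 = 2.03.
The remaining 10% of clearance is unaffected.
CL_new/CL_old = 0.0902 + 0.0396 + 2.03 + 0.1 = 2.2598.
New steady-state concentration = 2.97 / 2.2598 = 1.31 ng/mL (concentration scales inversely with clearance).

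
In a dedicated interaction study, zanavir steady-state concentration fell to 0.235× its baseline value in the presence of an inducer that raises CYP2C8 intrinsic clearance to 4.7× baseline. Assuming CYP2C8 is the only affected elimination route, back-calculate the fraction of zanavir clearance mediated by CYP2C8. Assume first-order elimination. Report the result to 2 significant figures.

Let x = fm,CYP2C8. Because steady-state concentration ∝ 1/CL, relative clearance rose to 1/0.235 = 4.255.
Only the CYP2C8 route changed, so 4.255 = x·4.7 + (1 − x), giving x = 0.88.

0.88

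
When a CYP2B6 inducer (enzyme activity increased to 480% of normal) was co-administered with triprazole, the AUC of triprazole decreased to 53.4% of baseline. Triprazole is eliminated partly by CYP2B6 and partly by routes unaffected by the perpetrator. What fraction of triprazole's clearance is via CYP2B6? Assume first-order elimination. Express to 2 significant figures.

0.23

Let x = fm,CYP2B6. Because AUC ∝ 1/CL, relative clearance rose to 1/0.534 = 1.873.
Setting x·4.8 + (1 − x) = 1.873 and solving: x = (1.873 − 1)/(4.8 − 1) = 0.23.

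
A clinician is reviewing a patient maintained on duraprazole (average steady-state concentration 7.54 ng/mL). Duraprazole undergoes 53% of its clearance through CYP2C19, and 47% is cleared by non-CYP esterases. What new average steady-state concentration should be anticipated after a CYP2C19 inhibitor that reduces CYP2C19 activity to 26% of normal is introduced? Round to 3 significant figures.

CYP2C19: 0.53 × 0.26 = 0.1378
Other: 0.47 (unchanged)
CL_new/CL_old = 0.1378 + 0.47 = 0.6078.
With dosing unchanged, average steady-state concentration scales as 1/CL: 7.54 / 0.6078 = 12.4 ng/mL.

12.4 ng/mL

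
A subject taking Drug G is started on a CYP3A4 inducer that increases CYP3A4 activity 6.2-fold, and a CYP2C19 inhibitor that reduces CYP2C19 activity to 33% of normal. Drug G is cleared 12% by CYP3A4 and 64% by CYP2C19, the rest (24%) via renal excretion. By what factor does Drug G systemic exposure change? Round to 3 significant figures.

The CYP3A4 pathway (12% of clearance) rises to 6.2× activity: 0.12 × 6.2 = 0.744.
The CYP2C19 pathway (64% of clearance) falls to 0.33× activity: 0.64 × 0.33 = 0.2112.
The remaining 24% of clearance is unaffected.
CL_new/CL_old = 0.744 + 0.2112 + 0.24 = 1.1952.
Systemic exposure ∝ 1/CL: fold-change = 1 / 1.1952 = 0.837.

0.837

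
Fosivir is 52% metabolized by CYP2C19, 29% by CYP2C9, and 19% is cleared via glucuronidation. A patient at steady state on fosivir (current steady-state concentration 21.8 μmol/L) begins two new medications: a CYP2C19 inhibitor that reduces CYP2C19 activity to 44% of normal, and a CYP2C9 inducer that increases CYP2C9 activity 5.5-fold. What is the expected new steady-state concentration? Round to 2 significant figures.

11 μmol/L

The CYP2C19 pathway (52% of clearance) falls to 0.44× activity: 0.52 × 0.44 = 0.2288.
The CYP2C9 pathway (29% of clearance) is boosted to 5.5× activity: 0.29 × 5.5 = 1.595.
Non-CYP routes (19%) are unchanged.
New clearance relative to baseline: 0.2288 + 1.595 + 0.19 = 2.0138.
Dividing the baseline by the relative clearance: 21.8 / 2.0138 = 11 μmol/L.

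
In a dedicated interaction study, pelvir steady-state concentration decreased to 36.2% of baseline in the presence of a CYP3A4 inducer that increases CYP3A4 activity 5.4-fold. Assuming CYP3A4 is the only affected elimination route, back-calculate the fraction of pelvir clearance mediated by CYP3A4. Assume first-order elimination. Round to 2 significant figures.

Write x for the fraction cleared via CYP3A4. The observed steady-state concentration change means clearance rose to 1/0.362 = 2.762 of baseline.
Only the CYP3A4 route changed, so 2.762 = x·5.4 + (1 − x), giving x = 0.40.

0.40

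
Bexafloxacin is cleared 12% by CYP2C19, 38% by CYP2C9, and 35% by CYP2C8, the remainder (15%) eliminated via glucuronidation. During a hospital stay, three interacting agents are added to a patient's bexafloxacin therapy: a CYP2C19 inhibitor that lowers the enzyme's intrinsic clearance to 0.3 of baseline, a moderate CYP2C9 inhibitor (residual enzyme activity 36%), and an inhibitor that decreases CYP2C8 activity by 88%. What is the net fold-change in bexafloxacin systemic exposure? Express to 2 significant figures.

The CYP2C19 pathway (12% of clearance) falls to 0.3× activity: 0.12 × 0.3 = 0.036.
The CYP2C9 pathway (38% of clearance) falls to 0.36× activity: 0.38 × 0.36 = 0.1368.
The CYP2C8 pathway (35% of clearance) falls to 0.12× activity: 0.35 × 0.12 = 0.042.
The remaining 15% of clearance is unaffected.
CL_new/CL_old = 0.036 + 0.1368 + 0.042 + 0.15 = 0.3648.
Net systemic exposure ratio = 1 / 0.3648 = 2.7.

2.7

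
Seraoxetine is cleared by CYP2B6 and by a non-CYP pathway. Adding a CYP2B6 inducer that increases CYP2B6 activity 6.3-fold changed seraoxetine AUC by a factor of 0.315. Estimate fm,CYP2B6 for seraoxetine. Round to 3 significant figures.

Write x for the fraction cleared via CYP2B6. The observed AUC change means clearance rose to 1/0.315 = 3.175 of baseline.
Only the CYP2B6 route changed, so 3.175 = x·6.3 + (1 − x), giving x = 0.410.

0.410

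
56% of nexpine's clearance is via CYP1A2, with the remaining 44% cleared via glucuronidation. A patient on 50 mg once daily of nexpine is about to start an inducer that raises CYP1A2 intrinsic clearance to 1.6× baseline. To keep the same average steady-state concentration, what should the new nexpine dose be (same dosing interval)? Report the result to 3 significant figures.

The CYP1A2 pathway (56% of clearance) rises to 1.6× activity: 0.56 × 1.6 = 0.896.
The remaining 44% of clearance is unaffected.
CL_new/CL_old = 0.896 + 0.44 = 1.336.
Exposure is unchanged when dose changes in proportion to clearance. New dose = 50 mg × 1.336 = 66.8 mg.

66.8 mg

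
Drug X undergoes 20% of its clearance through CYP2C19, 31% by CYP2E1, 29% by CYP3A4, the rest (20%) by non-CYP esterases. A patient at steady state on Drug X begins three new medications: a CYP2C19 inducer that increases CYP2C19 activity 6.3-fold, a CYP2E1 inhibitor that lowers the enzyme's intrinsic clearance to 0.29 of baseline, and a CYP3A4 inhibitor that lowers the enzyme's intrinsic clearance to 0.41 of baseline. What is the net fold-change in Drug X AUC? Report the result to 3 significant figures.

0.599

The CYP2C19 pathway (20% of clearance) increases to 6.3× activity: 0.2 × 6.3 = 1.26.
The CYP2E1 pathway (31% of clearance) drops to 0.29× activity: 0.31 × 0.29 = 0.0899.
The CYP3A4 pathway (29% of clearance) drops to 0.41× activity: 0.29 × 0.41 = 0.1189.
The remaining 20% of clearance is unaffected.
CL_new/CL_old = 1.26 + 0.0899 + 0.1189 + 0.2 = 1.6688.
Net AUC ratio = 1 / 1.6688 = 0.599.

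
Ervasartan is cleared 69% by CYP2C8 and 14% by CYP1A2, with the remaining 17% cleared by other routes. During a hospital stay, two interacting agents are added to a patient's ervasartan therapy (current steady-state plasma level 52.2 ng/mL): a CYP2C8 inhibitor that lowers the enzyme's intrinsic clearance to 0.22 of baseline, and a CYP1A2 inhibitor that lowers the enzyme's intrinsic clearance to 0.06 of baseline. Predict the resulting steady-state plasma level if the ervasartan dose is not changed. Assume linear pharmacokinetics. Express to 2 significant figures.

1.6 × 10² ng/mL

The CYP2C8 pathway (69% of clearance) falls to 0.22× activity: 0.69 × 0.22 = 0.1518.
The CYP1A2 pathway (14% of clearance) is reduced to 0.06× activity: 0.14 × 0.06 = 0.0084.
The remaining 17% of clearance is unaffected.
CL_new/CL_old = 0.1518 + 0.0084 + 0.17 = 0.3302.
Dividing the baseline by the relative clearance: 52.2 / 0.3302 = 1.6 × 10² ng/mL.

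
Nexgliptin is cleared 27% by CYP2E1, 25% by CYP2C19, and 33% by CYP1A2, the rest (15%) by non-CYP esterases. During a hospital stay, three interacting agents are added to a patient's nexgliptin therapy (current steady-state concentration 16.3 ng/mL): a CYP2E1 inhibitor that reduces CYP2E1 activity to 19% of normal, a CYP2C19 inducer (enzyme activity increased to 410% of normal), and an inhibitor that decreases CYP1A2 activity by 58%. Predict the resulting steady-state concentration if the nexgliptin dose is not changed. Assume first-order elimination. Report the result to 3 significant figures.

CYP2E1: 0.27 × 0.19 = 0.0513
CYP2C19: 0.25 × 4.1 = 1.025
CYP1A2: 0.33 × 0.42 = 0.1386
Other: 0.15 (unchanged)
New clearance relative to baseline: 0.0513 + 1.025 + 0.1386 + 0.15 = 1.3649.
Steady-state concentration ∝ 1/CL: new value = 16.3 / 1.3649 = 11.9 ng/mL.

11.9 ng/mL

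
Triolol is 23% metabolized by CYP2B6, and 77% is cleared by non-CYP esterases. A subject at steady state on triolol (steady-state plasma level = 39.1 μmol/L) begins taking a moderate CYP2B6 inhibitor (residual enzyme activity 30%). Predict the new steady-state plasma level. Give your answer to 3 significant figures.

The CYP2B6 pathway (23% of clearance) is reduced to 0.3× activity: 0.23 × 0.3 = 0.069.
Non-CYP routes (77%) are unchanged.
CL_new/CL_old = 0.069 + 0.77 = 0.839.
Steady-state plasma level ∝ 1/CL, so new value = 39.1 / 0.839 = 46.6 μmol/L.

46.6 μmol/L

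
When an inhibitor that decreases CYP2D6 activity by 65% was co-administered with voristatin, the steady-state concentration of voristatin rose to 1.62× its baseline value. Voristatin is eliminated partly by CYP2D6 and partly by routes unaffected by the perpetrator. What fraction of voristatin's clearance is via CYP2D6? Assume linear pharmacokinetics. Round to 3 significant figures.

0.589

Let x = fm,CYP2D6. Because steady-state concentration ∝ 1/CL, relative clearance fell to 1/1.62 = 0.6173.
Setting x·0.35 + (1 − x) = 0.6173 and solving: x = (0.6173 − 1)/(0.35 − 1) = 0.589.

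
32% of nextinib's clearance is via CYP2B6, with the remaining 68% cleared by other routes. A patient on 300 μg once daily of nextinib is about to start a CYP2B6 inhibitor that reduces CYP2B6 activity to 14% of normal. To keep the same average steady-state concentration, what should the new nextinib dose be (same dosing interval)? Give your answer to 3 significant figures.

217 μg

The CYP2B6 pathway (32% of clearance) falls to 0.14× activity: 0.32 × 0.14 = 0.0448.
The remaining 68% of clearance is unaffected.
CL_new/CL_old = 0.0448 + 0.68 = 0.7248.
Css,avg = (dose rate)/CL, so holding Css fixed requires dose ∝ CL: 300 × 0.7248 = 217 μg.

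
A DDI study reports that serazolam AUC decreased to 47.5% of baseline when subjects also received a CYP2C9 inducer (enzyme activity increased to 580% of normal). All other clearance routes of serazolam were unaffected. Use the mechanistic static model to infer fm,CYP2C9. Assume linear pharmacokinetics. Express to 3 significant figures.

0.230

CL'/CL = 1 / 0.475 = 2.105
5.8·fm + (1 − fm) = 2.105
fm = (2.105 − 1) / (5.8 − 1) = 0.230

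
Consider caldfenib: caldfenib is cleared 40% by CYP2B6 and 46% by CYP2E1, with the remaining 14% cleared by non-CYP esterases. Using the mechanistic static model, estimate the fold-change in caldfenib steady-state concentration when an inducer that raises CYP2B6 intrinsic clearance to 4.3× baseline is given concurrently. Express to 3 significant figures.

CYP2B6: 0.4 × 4.3 = 1.72
CYP2E1: 0.46 (unchanged)
Other: 0.14 (unchanged)
Relative clearance = 1.72 + 0.46 + 0.14 = 2.32.
Steady-state concentration is inversely proportional to clearance, so the fold-change is 1 / 2.32 = 0.431.

0.431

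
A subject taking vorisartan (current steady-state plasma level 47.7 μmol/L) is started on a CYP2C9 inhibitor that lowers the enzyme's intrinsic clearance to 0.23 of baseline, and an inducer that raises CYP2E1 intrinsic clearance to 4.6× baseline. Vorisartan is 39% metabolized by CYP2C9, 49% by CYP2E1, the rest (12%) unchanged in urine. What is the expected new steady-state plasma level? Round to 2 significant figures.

19 μmol/L

CYP2C9: 0.39 × 0.23 = 0.0897
CYP2E1: 0.49 × 4.6 = 2.254
Other: 0.12 (unchanged)
CL_new/CL_old = 0.0897 + 2.254 + 0.12 = 2.4637.
Dividing the baseline by the relative clearance: 47.7 / 2.4637 = 19 μmol/L.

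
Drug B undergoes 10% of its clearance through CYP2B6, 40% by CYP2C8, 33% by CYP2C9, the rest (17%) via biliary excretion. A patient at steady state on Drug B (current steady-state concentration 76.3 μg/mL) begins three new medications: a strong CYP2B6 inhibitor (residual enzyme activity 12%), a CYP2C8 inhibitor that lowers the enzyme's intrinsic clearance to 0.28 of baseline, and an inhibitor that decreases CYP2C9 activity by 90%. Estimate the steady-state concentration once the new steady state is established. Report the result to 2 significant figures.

2.3 × 10² μg/mL

The CYP2B6 pathway (10% of clearance) drops to 0.12× activity: 0.1 × 0.12 = 0.012.
The CYP2C8 pathway (40% of clearance) is reduced to 0.28× activity: 0.4 × 0.28 = 0.112.
The CYP2C9 pathway (33% of clearance) falls to 0.1× activity: 0.33 × 0.1 = 0.033.
The remaining 17% of clearance is unaffected.
CL_new/CL_old = 0.012 + 0.112 + 0.033 + 0.17 = 0.327.
New steady-state concentration = 76.3 / 0.327 = 2.3 × 10² μg/mL (concentration scales inversely with clearance).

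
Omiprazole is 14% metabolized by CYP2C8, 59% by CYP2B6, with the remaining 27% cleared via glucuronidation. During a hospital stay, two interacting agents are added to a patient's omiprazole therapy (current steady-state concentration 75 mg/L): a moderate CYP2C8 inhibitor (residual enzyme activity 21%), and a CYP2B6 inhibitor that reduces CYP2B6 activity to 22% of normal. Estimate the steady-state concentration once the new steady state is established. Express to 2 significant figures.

1.7 × 10² mg/L

CYP2C8: 0.14 × 0.21 = 0.0294
CYP2B6: 0.59 × 0.22 = 0.1298
Other: 0.27 (unchanged)
CL_new/CL_old = 0.0294 + 0.1298 + 0.27 = 0.4292.
Steady-state concentration ∝ 1/CL: new value = 75 / 0.4292 = 1.7 × 10² mg/L.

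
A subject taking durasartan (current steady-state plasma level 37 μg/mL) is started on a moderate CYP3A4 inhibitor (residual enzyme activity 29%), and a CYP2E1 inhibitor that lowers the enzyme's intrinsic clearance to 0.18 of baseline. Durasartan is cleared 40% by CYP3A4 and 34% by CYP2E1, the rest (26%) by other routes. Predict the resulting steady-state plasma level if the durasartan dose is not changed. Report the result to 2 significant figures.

85 μg/mL

The CYP3A4 pathway (40% of clearance) falls to 0.29× activity: 0.4 × 0.29 = 0.116.
The CYP2E1 pathway (34% of clearance) is reduced to 0.18× activity: 0.34 × 0.18 = 0.0612.
Non-CYP routes (26%) are unchanged.
CL_new/CL_old = 0.116 + 0.0612 + 0.26 = 0.4372.
Dividing the baseline by the relative clearance: 37 / 0.4372 = 85 μg/mL.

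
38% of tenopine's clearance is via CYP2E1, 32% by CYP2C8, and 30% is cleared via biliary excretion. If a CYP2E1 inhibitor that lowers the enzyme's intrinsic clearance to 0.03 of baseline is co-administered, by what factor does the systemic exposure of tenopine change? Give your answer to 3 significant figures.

1.58

CYP2E1: 0.38 × 0.03 = 0.0114
CYP2C8: 0.32 (unchanged)
Other: 0.3 (unchanged)
New clearance relative to baseline: 0.0114 + 0.32 + 0.3 = 0.6314.
Systemic exposure ratio = CL_old/CL_new = 1 / 0.6314 = 1.58.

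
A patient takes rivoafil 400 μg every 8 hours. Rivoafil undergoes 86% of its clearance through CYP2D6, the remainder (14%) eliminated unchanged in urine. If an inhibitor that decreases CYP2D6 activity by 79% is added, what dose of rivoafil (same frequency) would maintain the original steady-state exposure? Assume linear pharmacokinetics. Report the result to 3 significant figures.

128 μg

The CYP2D6 pathway (86% of clearance) drops to 0.21× activity: 0.86 × 0.21 = 0.1806.
The remaining 14% of clearance is unaffected.
Relative clearance = 0.1806 + 0.14 = 0.3206.
Exposure is unchanged when dose changes in proportion to clearance. New dose = 400 μg × 0.3206 = 128 μg.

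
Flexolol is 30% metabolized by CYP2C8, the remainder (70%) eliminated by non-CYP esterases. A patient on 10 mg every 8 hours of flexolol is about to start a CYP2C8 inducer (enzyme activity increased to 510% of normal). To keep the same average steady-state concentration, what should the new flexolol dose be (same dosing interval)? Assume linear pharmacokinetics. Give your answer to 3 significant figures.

22.3 mg

The CYP2C8 pathway (30% of clearance) is boosted to 5.1× activity: 0.3 × 5.1 = 1.53.
Non-CYP routes (70%) are unchanged.
New clearance relative to baseline: 1.53 + 0.7 = 2.23.
Exposure is unchanged when dose changes in proportion to clearance. New dose = 10 mg × 2.23 = 22.3 mg.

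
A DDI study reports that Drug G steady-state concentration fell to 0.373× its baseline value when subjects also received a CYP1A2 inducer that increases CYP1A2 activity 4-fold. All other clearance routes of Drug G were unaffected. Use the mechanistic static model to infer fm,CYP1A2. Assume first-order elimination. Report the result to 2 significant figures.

Let fm be the CYP1A2 fraction. New clearance relative to baseline = fm × 4 + (1 − fm).
Steady-state concentration ratio = 1 / (new CL fraction), so new CL fraction = 1 / 0.373 = 2.681.
fm × 4 + 1 − fm = 2.681  ⇒  fm × (4 − 1) = 1.681  ⇒  fm = 0.56.

0.56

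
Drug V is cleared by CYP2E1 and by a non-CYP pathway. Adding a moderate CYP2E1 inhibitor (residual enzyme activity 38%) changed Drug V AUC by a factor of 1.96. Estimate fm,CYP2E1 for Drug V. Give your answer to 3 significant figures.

0.790

CL'/CL = 1 / 1.96 = 0.5102
0.38·fm + (1 − fm) = 0.5102
fm = (0.5102 − 1) / (0.38 − 1) = 0.790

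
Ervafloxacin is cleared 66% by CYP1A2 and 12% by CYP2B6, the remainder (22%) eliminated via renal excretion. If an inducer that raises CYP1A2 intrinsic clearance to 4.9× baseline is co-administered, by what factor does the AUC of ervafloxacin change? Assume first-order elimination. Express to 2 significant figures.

CYP1A2: 0.66 × 4.9 = 3.234
CYP2B6: 0.12 (unchanged)
Other: 0.22 (unchanged)
CL_new/CL_old = 3.234 + 0.12 + 0.22 = 3.574.
AUC ratio = CL_old/CL_new = 1 / 3.574 = 0.28.

0.28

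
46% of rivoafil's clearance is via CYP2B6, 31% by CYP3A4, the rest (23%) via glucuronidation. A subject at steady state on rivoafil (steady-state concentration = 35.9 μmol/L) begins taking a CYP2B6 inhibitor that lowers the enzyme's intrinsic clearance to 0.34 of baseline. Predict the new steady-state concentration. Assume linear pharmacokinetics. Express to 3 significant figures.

51.6 μmol/L

CYP2B6: 0.46 × 0.34 = 0.1564
CYP3A4: 0.31 (unchanged)
Other: 0.23 (unchanged)
CL_new/CL_old = 0.1564 + 0.31 + 0.23 = 0.6964.
Steady-state concentration ∝ 1/CL, so new value = 35.9 / 0.6964 = 51.6 μmol/L.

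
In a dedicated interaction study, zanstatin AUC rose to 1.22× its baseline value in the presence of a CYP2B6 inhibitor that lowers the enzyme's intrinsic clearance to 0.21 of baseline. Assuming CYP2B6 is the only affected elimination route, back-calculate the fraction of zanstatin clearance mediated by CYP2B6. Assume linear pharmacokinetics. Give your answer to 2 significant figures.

Let x = fm,CYP2B6. Because AUC ∝ 1/CL, relative clearance fell to 1/1.22 = 0.8197.
Setting x·0.21 + (1 − x) = 0.8197 and solving: x = (0.8197 − 1)/(0.21 − 1) = 0.23.

0.23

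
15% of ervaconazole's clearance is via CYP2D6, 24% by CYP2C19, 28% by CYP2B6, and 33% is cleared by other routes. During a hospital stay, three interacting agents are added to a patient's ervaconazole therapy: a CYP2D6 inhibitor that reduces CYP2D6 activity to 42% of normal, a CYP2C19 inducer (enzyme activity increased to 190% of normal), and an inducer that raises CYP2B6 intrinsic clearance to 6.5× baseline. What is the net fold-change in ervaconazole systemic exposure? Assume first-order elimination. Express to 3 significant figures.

0.375

CYP2D6: 0.15 × 0.42 = 0.063
CYP2C19: 0.24 × 1.9 = 0.456
CYP2B6: 0.28 × 6.5 = 1.82
Other: 0.33 (unchanged)
CL_new/CL_old = 0.063 + 0.456 + 1.82 + 0.33 = 2.669.
Net systemic exposure ratio = 1 / 2.669 = 0.375.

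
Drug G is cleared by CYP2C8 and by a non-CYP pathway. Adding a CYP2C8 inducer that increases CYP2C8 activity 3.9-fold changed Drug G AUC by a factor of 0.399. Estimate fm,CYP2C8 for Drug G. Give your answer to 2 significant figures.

CL'/CL = 1 / 0.399 = 2.506
3.9·fm + (1 − fm) = 2.506
fm = (2.506 − 1) / (3.9 − 1) = 0.52

0.52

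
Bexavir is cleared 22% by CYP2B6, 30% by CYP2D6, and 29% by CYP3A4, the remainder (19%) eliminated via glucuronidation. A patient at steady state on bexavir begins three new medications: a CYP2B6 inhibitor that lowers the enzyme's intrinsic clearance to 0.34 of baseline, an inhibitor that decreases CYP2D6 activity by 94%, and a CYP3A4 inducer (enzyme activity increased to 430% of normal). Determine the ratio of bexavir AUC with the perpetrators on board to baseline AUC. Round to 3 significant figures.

The CYP2B6 pathway (22% of clearance) is reduced to 0.34× activity: 0.22 × 0.34 = 0.0748.
The CYP2D6 pathway (30% of clearance) is reduced to 0.06× activity: 0.3 × 0.06 = 0.018.
The CYP3A4 pathway (29% of clearance) rises to 4.3× activity: 0.29 × 4.3 = 1.247.
Non-CYP routes (19%) are unchanged.
Relative clearance = 0.0748 + 0.018 + 1.247 + 0.19 = 1.5298.
Because AUC varies inversely with clearance, the combined effect is 1 / 1.5298 = 0.654.

0.654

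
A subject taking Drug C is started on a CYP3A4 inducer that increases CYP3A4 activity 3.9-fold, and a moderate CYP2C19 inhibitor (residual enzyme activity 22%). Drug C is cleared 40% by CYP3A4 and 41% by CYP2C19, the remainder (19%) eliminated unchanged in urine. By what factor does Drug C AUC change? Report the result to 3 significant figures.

0.543

CYP3A4: 0.4 × 3.9 = 1.56
CYP2C19: 0.41 × 0.22 = 0.0902
Other: 0.19 (unchanged)
Relative clearance = 1.56 + 0.0902 + 0.19 = 1.8402.
AUC ∝ 1/CL: fold-change = 1 / 1.8402 = 0.543.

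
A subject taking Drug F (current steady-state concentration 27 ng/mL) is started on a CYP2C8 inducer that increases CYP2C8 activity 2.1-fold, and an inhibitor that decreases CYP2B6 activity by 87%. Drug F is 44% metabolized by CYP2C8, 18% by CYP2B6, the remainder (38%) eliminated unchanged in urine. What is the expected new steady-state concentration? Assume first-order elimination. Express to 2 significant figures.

20 ng/mL

The CYP2C8 pathway (44% of clearance) increases to 2.1× activity: 0.44 × 2.1 = 0.924.
The CYP2B6 pathway (18% of clearance) drops to 0.13× activity: 0.18 × 0.13 = 0.0234.
Non-CYP routes (38%) are unchanged.
CL_new/CL_old = 0.924 + 0.0234 + 0.38 = 1.3274.
Dividing the baseline by the relative clearance: 27 / 1.3274 = 20 ng/mL.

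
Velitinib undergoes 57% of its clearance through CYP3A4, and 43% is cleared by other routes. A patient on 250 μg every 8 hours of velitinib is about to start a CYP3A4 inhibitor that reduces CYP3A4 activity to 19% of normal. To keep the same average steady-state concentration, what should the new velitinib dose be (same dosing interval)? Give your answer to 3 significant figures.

135 μg

The CYP3A4 pathway (57% of clearance) falls to 0.19× activity: 0.57 × 0.19 = 0.1083.
The remaining 43% of clearance is unaffected.
Relative clearance = 0.1083 + 0.43 = 0.5383.
Exposure is unchanged when dose changes in proportion to clearance. New dose = 250 μg × 0.5383 = 135 μg.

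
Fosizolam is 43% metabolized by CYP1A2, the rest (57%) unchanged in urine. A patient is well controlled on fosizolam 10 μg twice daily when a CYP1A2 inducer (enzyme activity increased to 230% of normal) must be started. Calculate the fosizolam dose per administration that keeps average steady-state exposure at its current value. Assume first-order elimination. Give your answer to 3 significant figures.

15.6 μg

The CYP1A2 pathway (43% of clearance) rises to 2.3× activity: 0.43 × 2.3 = 0.989.
The remaining 57% of clearance is unaffected.
CL_new/CL_old = 0.989 + 0.57 = 1.559.
Css,avg = (dose rate)/CL, so holding Css fixed requires dose ∝ CL: 10 × 1.559 = 15.6 μg.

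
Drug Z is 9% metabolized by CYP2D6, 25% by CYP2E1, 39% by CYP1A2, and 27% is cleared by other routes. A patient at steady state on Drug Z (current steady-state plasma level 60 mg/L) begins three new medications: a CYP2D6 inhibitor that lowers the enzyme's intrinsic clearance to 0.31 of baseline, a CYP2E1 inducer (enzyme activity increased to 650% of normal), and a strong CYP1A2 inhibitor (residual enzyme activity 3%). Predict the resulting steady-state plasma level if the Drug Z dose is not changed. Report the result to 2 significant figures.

The CYP2D6 pathway (9% of clearance) is reduced to 0.31× activity: 0.09 × 0.31 = 0.0279.
The CYP2E1 pathway (25% of clearance) is boosted to 6.5× activity: 0.25 × 6.5 = 1.625.
The CYP1A2 pathway (39% of clearance) falls to 0.03× activity: 0.39 × 0.03 = 0.0117.
The remaining 27% of clearance is unaffected.
Relative clearance = 0.0279 + 1.625 + 0.0117 + 0.27 = 1.9346.
Steady-state plasma level ∝ 1/CL: new value = 60 / 1.9346 = 31 mg/L.

31 mg/L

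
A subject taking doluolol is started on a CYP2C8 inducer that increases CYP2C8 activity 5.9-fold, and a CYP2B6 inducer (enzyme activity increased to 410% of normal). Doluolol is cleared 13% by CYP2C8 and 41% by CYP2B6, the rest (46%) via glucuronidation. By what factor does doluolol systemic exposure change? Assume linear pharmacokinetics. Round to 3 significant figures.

0.344

The CYP2C8 pathway (13% of clearance) increases to 5.9× activity: 0.13 × 5.9 = 0.767.
The CYP2B6 pathway (41% of clearance) rises to 4.1× activity: 0.41 × 4.1 = 1.681.
The remaining 46% of clearance is unaffected.
CL_new/CL_old = 0.767 + 1.681 + 0.46 = 2.908.
Systemic exposure ∝ 1/CL: fold-change = 1 / 2.908 = 0.344.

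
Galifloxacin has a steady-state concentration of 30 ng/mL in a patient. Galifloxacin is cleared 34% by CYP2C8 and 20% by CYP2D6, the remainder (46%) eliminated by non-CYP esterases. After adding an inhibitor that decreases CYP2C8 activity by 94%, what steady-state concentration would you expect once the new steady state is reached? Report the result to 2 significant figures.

44 ng/mL

CYP2C8: 0.34 × 0.06 = 0.0204
CYP2D6: 0.2 (unchanged)
Other: 0.46 (unchanged)
Relative clearance = 0.0204 + 0.2 + 0.46 = 0.6804.
New steady-state concentration = baseline ÷ relative clearance = 30 / 0.6804 = 44 ng/mL.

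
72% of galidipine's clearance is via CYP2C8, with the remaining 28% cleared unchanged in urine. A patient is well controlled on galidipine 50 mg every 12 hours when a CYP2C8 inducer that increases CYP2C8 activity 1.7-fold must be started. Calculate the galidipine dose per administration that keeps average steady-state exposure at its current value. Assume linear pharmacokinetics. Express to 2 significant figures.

75 mg

The CYP2C8 pathway (72% of clearance) increases to 1.7× activity: 0.72 × 1.7 = 1.224.
The remaining 28% of clearance is unaffected.
New clearance relative to baseline: 1.224 + 0.28 = 1.504.
To maintain the same steady-state level, dose must scale with clearance: new dose = 50 × 1.504 = 75 mg.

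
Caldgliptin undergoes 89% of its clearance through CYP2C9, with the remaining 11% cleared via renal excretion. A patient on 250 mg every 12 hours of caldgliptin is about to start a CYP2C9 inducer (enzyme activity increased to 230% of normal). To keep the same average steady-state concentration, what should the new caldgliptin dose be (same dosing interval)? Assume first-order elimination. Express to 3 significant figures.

539 mg

The CYP2C9 pathway (89% of clearance) is boosted to 2.3× activity: 0.89 × 2.3 = 2.047.
The remaining 11% of clearance is unaffected.
Relative clearance = 2.047 + 0.11 = 2.157.
Exposure is unchanged when dose changes in proportion to clearance. New dose = 250 mg × 2.157 = 539 mg.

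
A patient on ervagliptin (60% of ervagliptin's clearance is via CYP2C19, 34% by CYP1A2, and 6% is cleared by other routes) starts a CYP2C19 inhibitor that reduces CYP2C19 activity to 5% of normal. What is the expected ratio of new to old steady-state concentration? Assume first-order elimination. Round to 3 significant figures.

2.33

The CYP2C19 pathway (60% of clearance) drops to 0.05× activity: 0.6 × 0.05 = 0.03.
CYP1A2 (34%) and the residual 6% are unaffected.
New clearance relative to baseline: 0.03 + 0.34 + 0.06 = 0.43.
Since steady-state concentration ∝ 1/CL, the ratio is 1 / 0.43 = 2.33.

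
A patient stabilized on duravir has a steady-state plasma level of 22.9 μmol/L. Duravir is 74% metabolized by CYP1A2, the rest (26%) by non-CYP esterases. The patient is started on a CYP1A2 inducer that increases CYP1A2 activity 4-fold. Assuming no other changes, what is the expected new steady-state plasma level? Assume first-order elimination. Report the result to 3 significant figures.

7.11 μmol/L

The CYP1A2 pathway (74% of clearance) increases to 4× activity: 0.74 × 4 = 2.96.
Non-CYP routes (26%) are unchanged.
New clearance relative to baseline: 2.96 + 0.26 = 3.22.
Steady-state plasma level ∝ 1/CL, so new value = 22.9 / 3.22 = 7.11 μmol/L.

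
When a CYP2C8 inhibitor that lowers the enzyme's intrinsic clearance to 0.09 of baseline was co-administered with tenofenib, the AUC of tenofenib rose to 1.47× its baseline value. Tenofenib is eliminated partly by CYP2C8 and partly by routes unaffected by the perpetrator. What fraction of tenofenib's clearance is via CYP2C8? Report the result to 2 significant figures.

Let x = fm,CYP2C8. Because AUC ∝ 1/CL, relative clearance fell to 1/1.47 = 0.6803.
Setting x·0.09 + (1 − x) = 0.6803 and solving: x = (0.6803 − 1)/(0.09 − 1) = 0.35.

0.35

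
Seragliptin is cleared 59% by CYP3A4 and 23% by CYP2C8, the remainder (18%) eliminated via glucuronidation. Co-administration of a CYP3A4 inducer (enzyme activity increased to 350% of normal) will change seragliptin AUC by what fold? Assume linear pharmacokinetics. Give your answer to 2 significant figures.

CYP3A4: 0.59 × 3.5 = 2.065
CYP2C8: 0.23 (unchanged)
Other: 0.18 (unchanged)
Relative clearance = 2.065 + 0.23 + 0.18 = 2.475.
AUC ratio = CL_old/CL_new = 1 / 2.475 = 0.40.

0.40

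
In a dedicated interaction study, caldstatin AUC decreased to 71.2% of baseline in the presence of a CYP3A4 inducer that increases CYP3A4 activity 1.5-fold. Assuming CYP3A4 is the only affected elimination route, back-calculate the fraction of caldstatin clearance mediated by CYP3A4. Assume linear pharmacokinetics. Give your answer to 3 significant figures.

0.809

CL'/CL = 1 / 0.712 = 1.404
1.5·fm + (1 − fm) = 1.404
fm = (1.404 − 1) / (1.5 − 1) = 0.809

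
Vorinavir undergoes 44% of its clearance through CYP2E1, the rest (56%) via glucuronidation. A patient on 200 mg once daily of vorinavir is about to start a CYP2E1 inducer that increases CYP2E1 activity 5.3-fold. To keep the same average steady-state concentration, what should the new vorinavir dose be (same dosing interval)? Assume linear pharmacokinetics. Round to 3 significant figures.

CYP2E1: 0.44 × 5.3 = 2.332
Other: 0.56 (unchanged)
Relative clearance = 2.332 + 0.56 = 2.892.
Exposure is unchanged when dose changes in proportion to clearance. New dose = 200 mg × 2.892 = 578 mg.

578 mg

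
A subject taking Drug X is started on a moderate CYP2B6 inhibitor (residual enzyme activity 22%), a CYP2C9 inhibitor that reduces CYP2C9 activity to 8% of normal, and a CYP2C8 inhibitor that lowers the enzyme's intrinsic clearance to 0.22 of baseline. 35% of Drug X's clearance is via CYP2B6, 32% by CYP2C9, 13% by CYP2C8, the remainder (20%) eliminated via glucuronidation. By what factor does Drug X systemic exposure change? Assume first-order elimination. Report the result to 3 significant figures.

3.02

The CYP2B6 pathway (35% of clearance) is reduced to 0.22× activity: 0.35 × 0.22 = 0.077.
The CYP2C9 pathway (32% of clearance) drops to 0.08× activity: 0.32 × 0.08 = 0.0256.
The CYP2C8 pathway (13% of clearance) falls to 0.22× activity: 0.13 × 0.22 = 0.0286.
Non-CYP routes (20%) are unchanged.
Relative clearance = 0.077 + 0.0256 + 0.0286 + 0.2 = 0.3312.
Systemic exposure ∝ 1/CL: fold-change = 1 / 0.3312 = 3.02.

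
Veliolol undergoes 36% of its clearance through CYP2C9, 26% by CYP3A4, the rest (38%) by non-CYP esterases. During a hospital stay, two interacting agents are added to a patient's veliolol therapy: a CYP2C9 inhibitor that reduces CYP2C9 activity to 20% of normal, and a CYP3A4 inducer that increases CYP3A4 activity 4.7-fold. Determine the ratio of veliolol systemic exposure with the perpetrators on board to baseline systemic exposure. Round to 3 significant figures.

0.597

The CYP2C9 pathway (36% of clearance) drops to 0.2× activity: 0.36 × 0.2 = 0.072.
The CYP3A4 pathway (26% of clearance) increases to 4.7× activity: 0.26 × 4.7 = 1.222.
The remaining 38% of clearance is unaffected.
Relative clearance = 0.072 + 1.222 + 0.38 = 1.674.
Systemic exposure ∝ 1/CL: fold-change = 1 / 1.674 = 0.597.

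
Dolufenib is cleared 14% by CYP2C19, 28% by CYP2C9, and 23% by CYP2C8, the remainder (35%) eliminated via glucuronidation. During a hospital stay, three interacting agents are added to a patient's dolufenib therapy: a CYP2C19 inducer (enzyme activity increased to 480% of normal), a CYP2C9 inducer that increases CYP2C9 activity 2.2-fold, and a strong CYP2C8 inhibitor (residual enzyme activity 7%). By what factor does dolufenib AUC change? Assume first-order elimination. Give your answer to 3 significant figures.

CYP2C19: 0.14 × 4.8 = 0.672
CYP2C9: 0.28 × 2.2 = 0.616
CYP2C8: 0.23 × 0.07 = 0.0161
Other: 0.35 (unchanged)
CL_new/CL_old = 0.672 + 0.616 + 0.0161 + 0.35 = 1.6541.
Net AUC ratio = 1 / 1.6541 = 0.605.

0.605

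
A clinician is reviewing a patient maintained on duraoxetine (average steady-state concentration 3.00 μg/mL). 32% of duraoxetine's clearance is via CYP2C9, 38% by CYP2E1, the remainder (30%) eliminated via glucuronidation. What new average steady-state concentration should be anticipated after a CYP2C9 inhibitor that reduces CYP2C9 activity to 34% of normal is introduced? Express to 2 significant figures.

3.8 μg/mL

The CYP2C9 pathway (32% of clearance) is reduced to 0.34× activity: 0.32 × 0.34 = 0.1088.
CYP2E1 (38%) and the residual 30% are unaffected.
Relative clearance = 0.1088 + 0.38 + 0.3 = 0.7888.
New average steady-state concentration = baseline ÷ relative clearance = 3.00 / 0.7888 = 3.8 μg/mL.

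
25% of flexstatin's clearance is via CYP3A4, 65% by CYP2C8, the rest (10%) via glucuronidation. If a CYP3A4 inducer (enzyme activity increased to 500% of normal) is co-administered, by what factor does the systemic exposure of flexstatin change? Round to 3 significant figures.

0.500

CYP3A4: 0.25 × 5 = 1.25
CYP2C8: 0.65 (unchanged)
Other: 0.1 (unchanged)
CL_new/CL_old = 1.25 + 0.65 + 0.1 = 2.
Systemic exposure is inversely proportional to clearance, so the fold-change is 1 / 2 = 0.500.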